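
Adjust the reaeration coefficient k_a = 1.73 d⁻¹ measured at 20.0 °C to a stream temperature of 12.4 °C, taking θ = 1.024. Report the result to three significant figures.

k_a ≈ 1.44 d⁻¹

k_a(T₂) = k_a(T₁) · θ^(T₂−T₁) = 1.73 × 1.024^(12.4−20.0)
= 1.73 × 1.024^-7.60 = 1.73 × 0.8351 = 1.445 d⁻¹.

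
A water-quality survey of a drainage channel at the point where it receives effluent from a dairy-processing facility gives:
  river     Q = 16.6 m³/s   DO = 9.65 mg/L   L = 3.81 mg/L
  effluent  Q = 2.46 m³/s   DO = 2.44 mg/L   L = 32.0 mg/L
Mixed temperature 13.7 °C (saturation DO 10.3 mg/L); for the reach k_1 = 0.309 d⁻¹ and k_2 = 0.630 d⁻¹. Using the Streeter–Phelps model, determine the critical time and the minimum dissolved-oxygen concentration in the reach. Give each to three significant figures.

t_c ≈ 1.44 d; minimum DO ≈ 7.96 mg/L

Mixed DO = (16.6×9.65 + 2.46×2.44)/(16.6+2.46) = 166.2/19.06 = 8.719 mg/L.
Mixed L₀ = (16.6×3.81 + 2.46×32.0)/(19.06) = 142.0/19.06 = 7.448 mg/L.
Initial deficit D₀ = C_s − DO₀ = 10.3 − 8.719 = 1.581 mg/L.
t_c = (1/0.3210) ln[(0.630/0.309)(1 − 1.581×0.3210/(0.309×7.448))] = 3.115 × ln(1.589) = 1.443 d.
D_c = (0.309/0.630) × 7.448 × e^(−0.309×1.443) = 0.4905 × 7.448 × 0.6402 = 2.339 mg/L.
Minimum DO = 10.3 − 2.339 = 7.961 mg/L.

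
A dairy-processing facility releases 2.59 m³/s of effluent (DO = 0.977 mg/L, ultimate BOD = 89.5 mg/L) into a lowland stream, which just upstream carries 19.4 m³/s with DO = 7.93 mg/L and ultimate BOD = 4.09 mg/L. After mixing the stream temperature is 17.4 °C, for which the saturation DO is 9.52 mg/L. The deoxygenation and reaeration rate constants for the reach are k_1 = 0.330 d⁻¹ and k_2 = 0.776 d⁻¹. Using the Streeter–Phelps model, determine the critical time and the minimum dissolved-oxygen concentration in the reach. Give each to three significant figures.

t_c ≈ 1.33 d; minimum DO ≈ 5.64 mg/L

Mixed DO = (19.4×7.93 + 2.59×0.977)/(19.4+2.59) = 156.4/21.99 = 7.111 mg/L.
Mixed L₀ = (19.4×4.09 + 2.59×89.5)/(21.99) = 311.2/21.99 = 14.15 mg/L.
Initial deficit D₀ = C_s − DO₀ = 9.52 − 7.111 = 2.409 mg/L.
t_c = (1/0.4460) ln[(0.776/0.330)(1 − 2.409×0.4460/(0.330×14.15))] = 2.242 × ln(1.810) = 1.331 d.
D_c = (0.330/0.776) × 14.15 × e^(−0.330×1.331) = 0.4253 × 14.15 × 0.6446 = 3.878 mg/L.
Minimum DO = 9.52 − 3.878 = 5.642 mg/L.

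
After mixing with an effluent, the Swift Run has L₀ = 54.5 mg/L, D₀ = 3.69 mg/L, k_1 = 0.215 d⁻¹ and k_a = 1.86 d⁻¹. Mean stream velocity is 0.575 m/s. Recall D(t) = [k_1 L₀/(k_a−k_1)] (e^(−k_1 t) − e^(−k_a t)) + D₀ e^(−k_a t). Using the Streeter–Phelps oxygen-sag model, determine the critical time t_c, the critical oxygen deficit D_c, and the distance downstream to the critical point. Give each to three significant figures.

t_c ≈ 0.868 d; D_c ≈ 5.23 mg/L; x_c ≈ 43.1 km

With k_a/k_1 = 8.651 and 1 − D₀(k_a−k_1)/(k_1 L₀) = 0.4820,
t_c = ln(8.651 × 0.4820) / (1.86 − 0.215) = ln(4.170) / 1.645 = 1.428/1.645 = 0.8680 d.
L(t_c) = L₀ e^(−k_1 t_c) = 54.5 × 0.8298 = 45.22 mg/L, and at the critical point k_a D_c = k_1 L, so D_c = (0.215/1.86) × 45.22 = 5.227 mg/L.
x_c = v t_c = 0.575 m/s × 0.8680 d × 86400 s/d = 43120 m ≈ 43.1 km.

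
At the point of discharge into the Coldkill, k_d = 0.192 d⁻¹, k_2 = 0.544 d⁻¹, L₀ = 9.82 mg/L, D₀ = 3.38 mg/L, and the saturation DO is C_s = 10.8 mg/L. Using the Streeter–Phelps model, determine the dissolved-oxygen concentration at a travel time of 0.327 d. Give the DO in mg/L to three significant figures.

DO ≈ 7.42 mg/L

k_d L₀/(k_2−k_d) = 0.192×9.82/(0.544−0.192) = 1.885/0.3520 = 5.356 mg/L.
e^(−k_d t) = e^(−0.192×0.3270) = 0.9391; e^(−k_2 t) = e^(−0.544×0.3270) = 0.8370.
D = 5.356 × (0.9391 − 0.8370) + 3.38 × 0.8370 = 0.5469 + 2.829 = 3.376 mg/L.
DO = C_s − D = 10.8 − 3.376 = 7.424 mg/L.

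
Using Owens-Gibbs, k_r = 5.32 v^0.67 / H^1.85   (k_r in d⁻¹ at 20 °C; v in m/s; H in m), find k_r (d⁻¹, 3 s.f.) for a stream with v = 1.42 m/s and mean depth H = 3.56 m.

k_r ≈ 0.642 d⁻¹

k_r = 5.32 × 1.42^0.67 / 3.56^1.85 = 5.32 × 1.265 / 10.48 = 0.6423 d⁻¹.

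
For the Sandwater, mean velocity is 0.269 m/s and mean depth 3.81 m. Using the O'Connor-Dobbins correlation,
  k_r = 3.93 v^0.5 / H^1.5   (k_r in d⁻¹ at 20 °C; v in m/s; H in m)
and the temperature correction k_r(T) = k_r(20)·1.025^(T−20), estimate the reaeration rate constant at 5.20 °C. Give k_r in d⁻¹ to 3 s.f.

k_r(20) = 3.93 × 0.269^0.5 / 3.81^1.5 = 3.93 × 0.5187 / 7.437 = 0.2741 d⁻¹.
k_r(5.20) = 0.2741 × 1.025^(5.20−20) = 0.2741 × 0.6939 = 0.1902 d⁻¹.

k_r ≈ 0.190 d⁻¹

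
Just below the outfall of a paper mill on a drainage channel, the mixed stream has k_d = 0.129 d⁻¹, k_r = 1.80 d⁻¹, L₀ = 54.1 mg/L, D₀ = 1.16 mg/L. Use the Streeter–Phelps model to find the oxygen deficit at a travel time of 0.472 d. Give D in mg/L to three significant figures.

D ≈ 2.64 mg/L

k_d L₀/(k_r−k_d) = 0.129×54.1/(1.80−0.129) = 6.979/1.671 = 4.176 mg/L.
e^(−k_d t) = e^(−0.129×0.4720) = 0.9409; e^(−k_r t) = e^(−1.80×0.4720) = 0.4276.
D = 4.176 × (0.9409 − 0.4276) + 1.16 × 0.4276 = 2.144 + 0.4960 = 2.640 mg/L.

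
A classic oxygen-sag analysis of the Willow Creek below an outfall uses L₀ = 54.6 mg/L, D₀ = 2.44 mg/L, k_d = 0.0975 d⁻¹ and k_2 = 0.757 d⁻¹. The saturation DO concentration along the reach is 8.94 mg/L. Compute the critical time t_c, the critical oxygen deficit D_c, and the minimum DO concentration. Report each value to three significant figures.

With k_2/k_d = 7.764 and 1 − D₀(k_2−k_d)/(k_d L₀) = 0.6977,
t_c = ln(7.764 × 0.6977) / (0.757 − 0.0975) = ln(5.417) / 0.6595 = 1.690/0.6595 = 2.562 d.
L(t_c) = L₀ e^(−k_d t_c) = 54.6 × 0.7790 = 42.53 mg/L, and at the critical point k_2 D_c = k_d L, so D_c = (0.0975/0.757) × 42.53 = 5.478 mg/L.
Minimum DO = C_s − D_c = 8.94 − 5.478 = 3.462 mg/L.

t_c ≈ 2.56 d; D_c ≈ 5.48 mg/L; min DO ≈ 3.46 mg/L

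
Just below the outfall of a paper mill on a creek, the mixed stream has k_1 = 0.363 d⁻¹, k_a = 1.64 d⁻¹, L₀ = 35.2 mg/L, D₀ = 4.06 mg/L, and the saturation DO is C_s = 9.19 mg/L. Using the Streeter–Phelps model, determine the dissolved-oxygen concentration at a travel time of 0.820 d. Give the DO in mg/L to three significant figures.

DO ≈ 3.31 mg/L

k_1 L₀/(k_a−k_1) = 0.363×35.2/(1.64−0.363) = 12.78/1.277 = 10.01 mg/L.
e^(−k_1 t) = e^(−0.363×0.8200) = 0.7426; e^(−k_a t) = e^(−1.64×0.8200) = 0.2606.
D = 10.01 × (0.7426 − 0.2606) + 4.06 × 0.2606 = 4.822 + 1.058 = 5.880 mg/L.
DO = C_s − D = 9.19 − 5.880 = 3.310 mg/L.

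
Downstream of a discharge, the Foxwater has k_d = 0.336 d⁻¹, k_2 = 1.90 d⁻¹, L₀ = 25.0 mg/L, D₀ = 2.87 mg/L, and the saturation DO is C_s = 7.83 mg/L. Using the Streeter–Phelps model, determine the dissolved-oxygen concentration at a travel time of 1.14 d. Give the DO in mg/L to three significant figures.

DO ≈ 4.45 mg/L

k_d L₀/(k_2−k_d) = 0.336×25.0/(1.90−0.336) = 8.400/1.564 = 5.371 mg/L.
e^(−k_d t) = e^(−0.336×1.140) = 0.6818; e^(−k_2 t) = e^(−1.90×1.140) = 0.1146.
D = 5.371 × (0.6818 − 0.1146) + 2.87 × 0.1146 = 3.046 + 0.3290 = 3.375 mg/L.
DO = C_s − D = 7.83 − 3.375 = 4.455 mg/L.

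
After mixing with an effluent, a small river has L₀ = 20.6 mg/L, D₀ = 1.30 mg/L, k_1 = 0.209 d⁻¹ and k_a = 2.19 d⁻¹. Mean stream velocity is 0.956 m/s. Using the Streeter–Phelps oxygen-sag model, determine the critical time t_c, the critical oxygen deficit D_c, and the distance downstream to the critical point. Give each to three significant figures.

t_c ≈ 0.726 d; D_c ≈ 1.69 mg/L; x_c ≈ 59.9 km

At the critical point dD/dt = 0, so k_1 L₀ e^(−k_1 t) = k_a D. Substituting D(t) from the Streeter–Phelps equation and solving for t gives
t_c = ln[(k_a/k_1)(1 − D₀(k_a−k_1)/(k_1 L₀))] / (k_a−k_1).
Here k_a−k_1 = 1.981 d⁻¹ and 1 − D₀(k_a−k_1)/(k_1 L₀) = 1 − 1.30×1.981/(0.209×20.6) = 0.4018, so
t_c = ln(10.48 × 0.4018) / 1.981 = 1.438 / 1.981 = 0.7257 d.
L(t_c) = L₀ e^(−k_1 t_c) = 20.6 × 0.8593 = 17.70 mg/L, and at the critical point k_a D_c = k_1 L, so D_c = (0.209/2.19) × 17.70 = 1.689 mg/L.
x_c = v t_c = 0.956 m/s × 0.7257 d × 86400 s/d = 59940 m ≈ 59.9 km.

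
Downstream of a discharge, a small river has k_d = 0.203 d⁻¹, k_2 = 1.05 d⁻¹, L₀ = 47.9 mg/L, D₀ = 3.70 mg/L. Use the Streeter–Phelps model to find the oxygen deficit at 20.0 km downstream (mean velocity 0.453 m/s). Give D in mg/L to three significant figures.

D ≈ 5.80 mg/L

Travel time t = x/v = 20.0 km / (0.453 m/s) = 20000 m / 0.453 m/s = 44150 s = 0.5110 d.
k_d L₀/(k_2−k_d) = 0.203×47.9/(1.05−0.203) = 9.724/0.8470 = 11.48 mg/L.
e^(−k_d t) = e^(−0.203×0.5110) = 0.9015; e^(−k_2 t) = e^(−1.05×0.5110) = 0.5848.
D = 11.48 × (0.9015 − 0.5848) + 3.70 × 0.5848 = 3.636 + 2.164 = 5.799 mg/L.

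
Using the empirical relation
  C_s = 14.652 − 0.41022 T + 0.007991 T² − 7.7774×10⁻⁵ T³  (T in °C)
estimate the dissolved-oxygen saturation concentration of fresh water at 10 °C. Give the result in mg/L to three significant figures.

C_s ≈ 11.3 mg/L

C_s = 14.652 − 0.41022×10 + 0.007991×10² − 7.7774×10⁻⁵×10³ = 11.27 mg/L.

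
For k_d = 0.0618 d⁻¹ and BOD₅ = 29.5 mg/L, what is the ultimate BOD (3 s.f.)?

BOD₅ = L₀(1 − e^(−5k_d)) ⇒ L₀ = BOD₅ / (1 − e^(−5×0.0618))
= 29.5 / (1 − 0.7342) = 29.5 / 0.2658 = 111.0 mg/L.

L₀ ≈ 111 mg/L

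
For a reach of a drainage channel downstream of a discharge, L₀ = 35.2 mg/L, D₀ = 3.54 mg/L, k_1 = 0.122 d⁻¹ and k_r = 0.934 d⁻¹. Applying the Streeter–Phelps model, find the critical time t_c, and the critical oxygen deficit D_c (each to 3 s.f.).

At the critical point dD/dt = 0, so k_1 L₀ e^(−k_1 t) = k_r D. Substituting D(t) from the Streeter–Phelps equation and solving for t gives
t_c = ln[(k_r/k_1)(1 − D₀(k_r−k_1)/(k_1 L₀))] / (k_r−k_1).
Here k_r−k_1 = 0.8120 d⁻¹ and 1 − D₀(k_r−k_1)/(k_1 L₀) = 1 − 3.54×0.8120/(0.122×35.2) = 0.3306, so
t_c = ln(7.656 × 0.3306) / 0.8120 = 0.9287 / 0.8120 = 1.144 d.
D_c = (k_1/k_r) L₀ e^(−k_1 t_c) = (0.122/0.934) × 35.2 × e^(−0.122×1.144) = 0.1306 × 35.2 × 0.8698 = 3.999 mg/L.

t_c ≈ 1.14 d; D_c ≈ 4.00 mg/L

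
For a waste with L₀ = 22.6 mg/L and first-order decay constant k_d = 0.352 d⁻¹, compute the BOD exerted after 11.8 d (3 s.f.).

y ≈ 22.2 mg/L

y_t = L₀(1 − e^(−k_d t)) = 22.6 × (1 − e^(−0.352×11.8))
= 22.6 × (1 − 0.01571) = 22.6 × 0.9843 = 22.25 mg/L.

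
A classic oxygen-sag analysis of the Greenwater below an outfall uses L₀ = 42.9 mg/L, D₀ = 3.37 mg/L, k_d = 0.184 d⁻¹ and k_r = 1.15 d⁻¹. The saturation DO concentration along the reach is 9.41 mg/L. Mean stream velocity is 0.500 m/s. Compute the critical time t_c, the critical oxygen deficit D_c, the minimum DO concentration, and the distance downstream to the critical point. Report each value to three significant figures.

t_c ≈ 1.35 d; D_c ≈ 5.36 mg/L; min DO ≈ 4.05 mg/L; x_c ≈ 58.2 km

At the critical point dD/dt = 0, so k_d L₀ e^(−k_d t) = k_r D. Substituting D(t) from the Streeter–Phelps equation and solving for t gives
t_c = ln[(k_r/k_d)(1 − D₀(k_r−k_d)/(k_d L₀))] / (k_r−k_d).
Here k_r−k_d = 0.9660 d⁻¹ and 1 − D₀(k_r−k_d)/(k_d L₀) = 1 − 3.37×0.9660/(0.184×42.9) = 0.5876, so
t_c = ln(6.250 × 0.5876) / 0.9660 = 1.301 / 0.9660 = 1.347 d.
L(t_c) = L₀ e^(−k_d t_c) = 42.9 × 0.7805 = 33.48 mg/L, and at the critical point k_r D_c = k_d L, so D_c = (0.184/1.15) × 33.48 = 5.358 mg/L.
Minimum DO = C_s − D_c = 9.41 − 5.358 = 4.052 mg/L.
x_c = v t_c = 0.500 m/s × 1.347 d × 86400 s/d = 58170 m ≈ 58.2 km.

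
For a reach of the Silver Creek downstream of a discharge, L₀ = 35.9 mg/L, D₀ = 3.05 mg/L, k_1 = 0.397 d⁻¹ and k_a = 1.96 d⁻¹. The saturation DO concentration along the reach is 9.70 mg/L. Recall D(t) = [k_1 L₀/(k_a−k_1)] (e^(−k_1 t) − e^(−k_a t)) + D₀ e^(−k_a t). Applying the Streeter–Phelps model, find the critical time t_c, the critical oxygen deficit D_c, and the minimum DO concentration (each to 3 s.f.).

t_c = [1/(k_a−k_1)] ln[(k_a/k_1)(1 − D₀(k_a−k_1)/(k_1 L₀))]
= [1/(1.96−0.397)] ln[(1.96/0.397)(1 − 3.05×1.563/(0.397×35.9))]
= (1/1.563) ln[4.937 × 0.6655] = 0.6398 × ln(3.286) = 0.6398 × 1.190 = 0.7611 d.
D_c = (k_1/k_a) L₀ e^(−k_1 t_c) = (0.397/1.96) × 35.9 × e^(−0.397×0.7611) = 0.2026 × 35.9 × 0.7392 = 5.375 mg/L.
Minimum DO = C_s − D_c = 9.70 − 5.375 = 4.325 mg/L.

t_c ≈ 0.761 d; D_c ≈ 5.38 mg/L; min DO ≈ 4.32 mg/L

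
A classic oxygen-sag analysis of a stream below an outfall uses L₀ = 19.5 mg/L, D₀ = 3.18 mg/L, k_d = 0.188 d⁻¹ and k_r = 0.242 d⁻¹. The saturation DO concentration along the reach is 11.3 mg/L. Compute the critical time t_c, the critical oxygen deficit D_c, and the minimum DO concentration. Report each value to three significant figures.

t_c ≈ 3.79 d; D_c ≈ 7.43 mg/L; min DO ≈ 3.87 mg/L

With k_r/k_d = 1.287 and 1 − D₀(k_r−k_d)/(k_d L₀) = 0.9532,
t_c = ln(1.287 × 0.9532) / (0.242 − 0.188) = ln(1.227) / 0.05400 = 0.2045/0.05400 = 3.787 d.
D_c = (k_d/k_r) L₀ e^(−k_d t_c) = (0.188/0.242) × 19.5 × e^(−0.188×3.787) = 0.7769 × 19.5 × 0.4906 = 7.433 mg/L.
Minimum DO = C_s − D_c = 11.3 − 7.433 = 3.867 mg/L.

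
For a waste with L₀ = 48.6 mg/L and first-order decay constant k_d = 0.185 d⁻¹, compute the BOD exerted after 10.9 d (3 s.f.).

y_t = L₀(1 − e^(−k_d t)) = 48.6 × (1 − e^(−0.185×10.9))
= 48.6 × (1 − 0.1331) = 48.6 × 0.8669 = 42.13 mg/L.

y ≈ 42.1 mg/L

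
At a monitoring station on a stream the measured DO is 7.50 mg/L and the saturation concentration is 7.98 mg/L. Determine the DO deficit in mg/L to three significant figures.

D = C_s − C = 7.98 − 7.50 = 0.480 mg/L.

D ≈ 0.480 mg/L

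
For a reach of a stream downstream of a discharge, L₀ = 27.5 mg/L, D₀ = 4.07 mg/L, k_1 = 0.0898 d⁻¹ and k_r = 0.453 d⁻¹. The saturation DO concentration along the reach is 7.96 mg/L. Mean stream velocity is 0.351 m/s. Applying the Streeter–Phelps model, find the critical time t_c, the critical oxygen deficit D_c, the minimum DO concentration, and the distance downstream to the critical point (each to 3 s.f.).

At the critical point dD/dt = 0, so k_1 L₀ e^(−k_1 t) = k_r D. Substituting D(t) from the Streeter–Phelps equation and solving for t gives
t_c = ln[(k_r/k_1)(1 − D₀(k_r−k_1)/(k_1 L₀))] / (k_r−k_1).
Here k_r−k_1 = 0.3632 d⁻¹ and 1 − D₀(k_r−k_1)/(k_1 L₀) = 1 − 4.07×0.3632/(0.0898×27.5) = 0.4014, so
t_c = ln(5.045 × 0.4014) / 0.3632 = 0.7055 / 0.3632 = 1.943 d.
L(t_c) = L₀ e^(−k_1 t_c) = 27.5 × 0.8399 = 23.10 mg/L, and at the critical point k_r D_c = k_1 L, so D_c = (0.0898/0.453) × 23.10 = 4.579 mg/L.
Minimum DO = C_s − D_c = 7.96 − 4.579 = 3.381 mg/L.
x_c = v t_c = 0.351 m/s × 1.943 d × 86400 s/d = 58910 m ≈ 58.9 km.

t_c ≈ 1.94 d; D_c ≈ 4.58 mg/L; min DO ≈ 3.38 mg/L; x_c ≈ 58.9 km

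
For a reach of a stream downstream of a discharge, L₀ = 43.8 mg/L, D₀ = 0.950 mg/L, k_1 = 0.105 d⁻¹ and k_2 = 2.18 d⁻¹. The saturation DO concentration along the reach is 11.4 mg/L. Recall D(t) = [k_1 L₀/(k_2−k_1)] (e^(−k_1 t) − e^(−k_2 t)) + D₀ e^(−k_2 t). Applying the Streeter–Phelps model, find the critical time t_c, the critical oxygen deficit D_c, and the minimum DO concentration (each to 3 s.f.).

t_c ≈ 1.19 d; D_c ≈ 1.86 mg/L; min DO ≈ 9.54 mg/L

With k_2/k_1 = 20.76 and 1 − D₀(k_2−k_1)/(k_1 L₀) = 0.5714,
t_c = ln(20.76 × 0.5714) / (2.18 − 0.105) = ln(11.86) / 2.075 = 2.473/2.075 = 1.192 d.
D_c = (k_1/k_2) L₀ e^(−k_1 t_c) = (0.105/2.18) × 43.8 × e^(−0.105×1.192) = 0.04817 × 43.8 × 0.8824 = 1.861 mg/L.
Minimum DO = C_s − D_c = 11.4 − 1.861 = 9.539 mg/L.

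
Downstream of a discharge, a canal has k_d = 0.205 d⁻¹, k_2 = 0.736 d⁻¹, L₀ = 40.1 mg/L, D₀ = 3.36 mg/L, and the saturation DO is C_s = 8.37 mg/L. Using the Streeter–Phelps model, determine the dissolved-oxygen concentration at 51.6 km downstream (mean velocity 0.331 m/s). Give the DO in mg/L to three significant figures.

Travel time t = x/v = 51.6 km / (0.331 m/s) = 51600 m / 0.331 m/s = 155900 s = 1.804 d.
k_d L₀/(k_2−k_d) = 0.205×40.1/(0.736−0.205) = 8.220/0.5310 = 15.48 mg/L.
e^(−k_d t) = e^(−0.205×1.804) = 0.6908; e^(−k_2 t) = e^(−0.736×1.804) = 0.2650.
D = 15.48 × (0.6908 − 0.2650) + 3.36 × 0.2650 = 6.592 + 0.8905 = 7.482 mg/L.
DO = C_s − D = 8.37 − 7.482 = 0.8877 mg/L.

DO ≈ 0.888 mg/L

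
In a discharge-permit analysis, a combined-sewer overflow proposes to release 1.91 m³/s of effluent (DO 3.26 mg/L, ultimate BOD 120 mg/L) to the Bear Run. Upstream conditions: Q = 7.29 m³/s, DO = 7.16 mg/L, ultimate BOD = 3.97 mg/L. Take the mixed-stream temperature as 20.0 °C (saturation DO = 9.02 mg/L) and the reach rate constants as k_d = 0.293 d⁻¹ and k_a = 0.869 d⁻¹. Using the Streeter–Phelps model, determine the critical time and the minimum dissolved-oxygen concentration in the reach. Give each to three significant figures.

t_c ≈ 1.53 d; minimum DO ≈ 2.97 mg/L

Mixed DO = (7.29×7.16 + 1.91×3.26)/(7.29+1.91) = 58.42/9.200 = 6.350 mg/L.
Mixed L₀ = (7.29×3.97 + 1.91×120)/(9.200) = 258.1/9.200 = 28.06 mg/L.
Initial deficit D₀ = C_s − DO₀ = 9.02 − 6.350 = 2.670 mg/L.
t_c = (1/0.5760) ln[(0.869/0.293)(1 − 2.670×0.5760/(0.293×28.06))] = 1.736 × ln(2.411) = 1.528 d.
D_c = (0.293/0.869) × 28.06 × e^(−0.293×1.528) = 0.3372 × 28.06 × 0.6391 = 6.046 mg/L.
Minimum DO = 9.02 − 6.046 = 2.974 mg/L.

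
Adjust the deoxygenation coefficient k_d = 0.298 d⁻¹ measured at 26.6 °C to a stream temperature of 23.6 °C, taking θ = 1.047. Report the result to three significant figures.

k_d ≈ 0.260 d⁻¹

k_d(T₂) = k_d(T₁) · θ^(T₂−T₁) = 0.298 × 1.047^(23.6−26.6)
= 0.298 × 1.047^-3.00 = 0.298 × 0.8713 = 0.2596 d⁻¹.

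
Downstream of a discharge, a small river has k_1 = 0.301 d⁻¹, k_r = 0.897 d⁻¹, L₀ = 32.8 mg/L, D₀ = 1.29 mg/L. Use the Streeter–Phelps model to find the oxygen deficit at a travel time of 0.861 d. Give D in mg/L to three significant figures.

k_1 L₀/(k_r−k_1) = 0.301×32.8/(0.897−0.301) = 9.873/0.5960 = 16.57 mg/L.
e^(−k_1 t) = e^(−0.301×0.8610) = 0.7717; e^(−k_r t) = e^(−0.897×0.8610) = 0.4619.
D = 16.57 × (0.7717 − 0.4619) + 1.29 × 0.4619 = 5.131 + 0.5959 = 5.727 mg/L.

D ≈ 5.73 mg/L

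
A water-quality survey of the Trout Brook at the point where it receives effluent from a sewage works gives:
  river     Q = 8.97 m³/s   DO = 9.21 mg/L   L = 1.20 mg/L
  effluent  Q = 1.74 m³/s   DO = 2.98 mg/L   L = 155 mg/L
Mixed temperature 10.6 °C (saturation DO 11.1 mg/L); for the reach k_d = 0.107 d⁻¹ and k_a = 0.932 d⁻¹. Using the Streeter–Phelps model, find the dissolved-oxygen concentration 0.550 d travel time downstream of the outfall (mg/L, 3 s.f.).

DO ≈ 8.19 mg/L

Mixed DO = (8.97×9.21 + 1.74×2.98)/(8.97+1.74) = 87.80/10.71 = 8.198 mg/L.
Mixed L₀ = (8.97×1.20 + 1.74×155)/(10.71) = 280.5/10.71 = 26.19 mg/L.
Initial deficit D₀ = C_s − DO₀ = 11.1 − 8.198 = 2.902 mg/L.
D(0.550) = [0.107×26.19/(0.932−0.107)](e^(−0.107×0.550) − e^(−0.932×0.550)) + 2.902 e^(−0.932×0.550)
= 3.396 × (0.9428 − 0.5989) + 2.902 × 0.5989 = 2.906 mg/L.
DO = 11.1 − 2.906 = 8.194 mg/L.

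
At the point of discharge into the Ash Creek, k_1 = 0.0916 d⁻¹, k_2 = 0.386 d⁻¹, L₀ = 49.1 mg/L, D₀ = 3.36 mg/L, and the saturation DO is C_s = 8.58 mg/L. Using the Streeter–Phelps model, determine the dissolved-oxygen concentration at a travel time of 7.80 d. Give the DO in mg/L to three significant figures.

DO ≈ 1.69 mg/L

k_1 L₀/(k_2−k_1) = 0.0916×49.1/(0.386−0.0916) = 4.498/0.2944 = 15.28 mg/L.
e^(−k_1 t) = e^(−0.0916×7.800) = 0.4894; e^(−k_2 t) = e^(−0.386×7.800) = 0.04925.
D = 15.28 × (0.4894 − 0.04925) + 3.36 × 0.04925 = 6.725 + 0.1655 = 6.890 mg/L.
DO = C_s − D = 8.58 − 6.890 = 1.690 mg/L.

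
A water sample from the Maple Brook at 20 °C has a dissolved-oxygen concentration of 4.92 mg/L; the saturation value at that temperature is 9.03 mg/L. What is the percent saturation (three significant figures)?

54.5 % saturation

% saturation = C/C_s × 100 = 4.92/9.03 × 100 = 54.5 %.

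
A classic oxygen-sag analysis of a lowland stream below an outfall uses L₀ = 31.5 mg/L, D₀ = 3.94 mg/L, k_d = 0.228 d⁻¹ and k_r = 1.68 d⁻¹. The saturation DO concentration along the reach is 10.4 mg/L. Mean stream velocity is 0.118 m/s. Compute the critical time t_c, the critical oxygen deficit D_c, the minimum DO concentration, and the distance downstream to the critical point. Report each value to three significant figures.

t_c = [1/(k_r−k_d)] ln[(k_r/k_d)(1 − D₀(k_r−k_d)/(k_d L₀))]
= [1/(1.68−0.228)] ln[(1.68/0.228)(1 − 3.94×1.452/(0.228×31.5))]
= (1/1.452) ln[7.368 × 0.2034] = 0.6887 × ln(1.499) = 0.6887 × 0.4048 = 0.2788 d.
L(t_c) = L₀ e^(−k_d t_c) = 31.5 × 0.9384 = 29.56 mg/L, and at the critical point k_r D_c = k_d L, so D_c = (0.228/1.68) × 29.56 = 4.012 mg/L.
Minimum DO = C_s − D_c = 10.4 − 4.012 = 6.388 mg/L.
x_c = v t_c = 0.118 m/s × 0.2788 d × 86400 s/d = 2843 m ≈ 2.84 km.

t_c ≈ 0.279 d; D_c ≈ 4.01 mg/L; min DO ≈ 6.39 mg/L; x_c ≈ 2.84 km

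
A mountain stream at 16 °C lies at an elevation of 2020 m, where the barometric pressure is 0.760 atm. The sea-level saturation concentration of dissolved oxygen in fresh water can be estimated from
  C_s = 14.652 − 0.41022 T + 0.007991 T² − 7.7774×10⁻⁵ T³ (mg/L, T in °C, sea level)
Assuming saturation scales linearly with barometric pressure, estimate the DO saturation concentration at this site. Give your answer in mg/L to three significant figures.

At sea level: C_s = 14.652 − 0.41022×16 + 0.007991×16² − 7.7774×10⁻⁵×16³ = 9.816 mg/L.
Pressure correction: C_s' = 9.816 × 0.760 = 7.460 mg/L.

C_s ≈ 7.46 mg/L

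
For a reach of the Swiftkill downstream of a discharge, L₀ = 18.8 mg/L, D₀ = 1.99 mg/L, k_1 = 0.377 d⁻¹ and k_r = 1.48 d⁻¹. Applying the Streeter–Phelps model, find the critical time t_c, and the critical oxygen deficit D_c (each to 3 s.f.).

t_c ≈ 0.904 d; D_c ≈ 3.41 mg/L

At the critical point dD/dt = 0, so k_1 L₀ e^(−k_1 t) = k_r D. Substituting D(t) from the Streeter–Phelps equation and solving for t gives
t_c = ln[(k_r/k_1)(1 − D₀(k_r−k_1)/(k_1 L₀))] / (k_r−k_1).
Here k_r−k_1 = 1.103 d⁻¹ and 1 − D₀(k_r−k_1)/(k_1 L₀) = 1 − 1.99×1.103/(0.377×18.8) = 0.6903, so
t_c = ln(3.926 × 0.6903) / 1.103 = 0.9969 / 1.103 = 0.9038 d.
L(t_c) = L₀ e^(−k_1 t_c) = 18.8 × 0.7112 = 13.37 mg/L, and at the critical point k_r D_c = k_1 L, so D_c = (0.377/1.48) × 13.37 = 3.406 mg/L.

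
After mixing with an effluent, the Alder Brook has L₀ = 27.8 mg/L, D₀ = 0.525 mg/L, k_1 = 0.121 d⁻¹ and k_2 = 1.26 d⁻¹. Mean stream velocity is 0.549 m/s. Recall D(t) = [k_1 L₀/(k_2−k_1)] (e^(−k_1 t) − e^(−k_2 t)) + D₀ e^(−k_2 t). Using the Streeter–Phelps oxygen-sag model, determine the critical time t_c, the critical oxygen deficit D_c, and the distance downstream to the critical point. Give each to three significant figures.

t_c ≈ 1.89 d; D_c ≈ 2.13 mg/L; x_c ≈ 89.4 km

With k_2/k_1 = 10.41 and 1 − D₀(k_2−k_1)/(k_1 L₀) = 0.8222,
t_c = ln(10.41 × 0.8222) / (1.26 − 0.121) = ln(8.562) / 1.139 = 2.147/1.139 = 1.885 d.
L(t_c) = L₀ e^(−k_1 t_c) = 27.8 × 0.7960 = 22.13 mg/L, and at the critical point k_2 D_c = k_1 L, so D_c = (0.121/1.26) × 22.13 = 2.125 mg/L.
x_c = v t_c = 0.549 m/s × 1.885 d × 86400 s/d = 89430 m ≈ 89.4 km.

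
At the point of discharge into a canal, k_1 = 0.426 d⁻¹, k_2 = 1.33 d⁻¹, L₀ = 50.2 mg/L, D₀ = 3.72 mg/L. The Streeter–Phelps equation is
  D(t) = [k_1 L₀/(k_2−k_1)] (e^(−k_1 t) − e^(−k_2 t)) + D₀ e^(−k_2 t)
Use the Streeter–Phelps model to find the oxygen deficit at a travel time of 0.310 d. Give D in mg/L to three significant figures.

D ≈ 7.53 mg/L

k_1 L₀/(k_2−k_1) = 0.426×50.2/(1.33−0.426) = 21.39/0.9040 = 23.66 mg/L.
e^(−k_1 t) = e^(−0.426×0.3100) = 0.8763; e^(−k_2 t) = e^(−1.33×0.3100) = 0.6621.
D = 23.66 × (0.8763 − 0.6621) + 3.72 × 0.6621 = 5.066 + 2.463 = 7.529 mg/L.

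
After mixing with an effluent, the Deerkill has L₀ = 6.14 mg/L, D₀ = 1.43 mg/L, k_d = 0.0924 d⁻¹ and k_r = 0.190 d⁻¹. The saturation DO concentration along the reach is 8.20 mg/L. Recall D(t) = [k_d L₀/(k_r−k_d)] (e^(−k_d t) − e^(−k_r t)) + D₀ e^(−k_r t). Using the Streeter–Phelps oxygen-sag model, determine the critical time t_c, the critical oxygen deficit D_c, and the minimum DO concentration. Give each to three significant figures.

At the critical point dD/dt = 0, so k_d L₀ e^(−k_d t) = k_r D. Substituting D(t) from the Streeter–Phelps equation and solving for t gives
t_c = ln[(k_r/k_d)(1 − D₀(k_r−k_d)/(k_d L₀))] / (k_r−k_d).
Here k_r−k_d = 0.09760 d⁻¹ and 1 − D₀(k_r−k_d)/(k_d L₀) = 1 − 1.43×0.09760/(0.0924×6.14) = 0.7540, so
t_c = ln(2.056 × 0.7540) / 0.09760 = 0.4385 / 0.09760 = 4.493 d.
D_c = (k_d/k_r) L₀ e^(−k_d t_c) = (0.0924/0.190) × 6.14 × e^(−0.0924×4.493) = 0.4863 × 6.14 × 0.6602 = 1.971 mg/L.
Minimum DO = C_s − D_c = 8.20 − 1.971 = 6.229 mg/L.

t_c ≈ 4.49 d; D_c ≈ 1.97 mg/L; min DO ≈ 6.23 mg/L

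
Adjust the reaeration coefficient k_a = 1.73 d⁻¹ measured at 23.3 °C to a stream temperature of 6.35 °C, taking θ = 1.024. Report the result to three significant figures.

k_a ≈ 1.16 d⁻¹

k_a(T₂) = k_a(T₁) · θ^(T₂−T₁) = 1.73 × 1.024^(6.35−23.3)
= 1.73 × 1.024^-17.0 = 1.73 × 0.6690 = 1.157 d⁻¹.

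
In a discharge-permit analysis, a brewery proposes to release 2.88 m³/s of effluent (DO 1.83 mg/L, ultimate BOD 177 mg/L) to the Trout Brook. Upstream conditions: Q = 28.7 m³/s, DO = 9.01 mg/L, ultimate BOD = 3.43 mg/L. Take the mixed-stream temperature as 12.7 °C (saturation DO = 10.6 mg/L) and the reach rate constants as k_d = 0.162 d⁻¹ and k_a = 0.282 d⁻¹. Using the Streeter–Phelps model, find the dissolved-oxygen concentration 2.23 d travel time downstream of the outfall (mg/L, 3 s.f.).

DO ≈ 5.15 mg/L

Mixed DO = (28.7×9.01 + 2.88×1.83)/(28.7+2.88) = 263.9/31.58 = 8.355 mg/L.
Mixed L₀ = (28.7×3.43 + 2.88×177)/(31.58) = 608.2/31.58 = 19.26 mg/L.
Initial deficit D₀ = C_s − DO₀ = 10.6 − 8.355 = 2.245 mg/L.
D(2.23) = [0.162×19.26/(0.282−0.162)](e^(−0.162×2.23) − e^(−0.282×2.23)) + 2.245 e^(−0.282×2.23)
= 26.00 × (0.6968 − 0.5332) + 2.245 × 0.5332 = 5.450 mg/L.
DO = 10.6 − 5.450 = 5.150 mg/L.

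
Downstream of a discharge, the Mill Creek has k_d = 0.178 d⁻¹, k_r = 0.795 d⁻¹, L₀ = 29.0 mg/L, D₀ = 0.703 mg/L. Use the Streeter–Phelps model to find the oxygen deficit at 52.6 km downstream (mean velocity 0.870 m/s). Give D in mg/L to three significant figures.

D ≈ 2.99 mg/L

Travel time t = x/v = 52.6 km / (0.870 m/s) = 52600 m / 0.870 m/s = 60460 s = 0.6998 d.
k_d L₀/(k_r−k_d) = 0.178×29.0/(0.795−0.178) = 5.162/0.6170 = 8.366 mg/L.
e^(−k_d t) = e^(−0.178×0.6998) = 0.8829; e^(−k_r t) = e^(−0.795×0.6998) = 0.5733.
D = 8.366 × (0.8829 − 0.5733) + 0.703 × 0.5733 = 2.590 + 0.4030 = 2.993 mg/L.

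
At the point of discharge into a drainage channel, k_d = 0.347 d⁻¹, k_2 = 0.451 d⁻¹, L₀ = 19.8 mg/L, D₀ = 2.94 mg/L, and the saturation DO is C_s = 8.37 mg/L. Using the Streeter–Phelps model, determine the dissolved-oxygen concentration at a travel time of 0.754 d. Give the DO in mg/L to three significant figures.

DO ≈ 2.44 mg/L

k_d L₀/(k_2−k_d) = 0.347×19.8/(0.451−0.347) = 6.871/0.1040 = 66.06 mg/L.
e^(−k_d t) = e^(−0.347×0.7540) = 0.7698; e^(−k_2 t) = e^(−0.451×0.7540) = 0.7117.
D = 66.06 × (0.7698 − 0.7117) + 2.94 × 0.7117 = 3.835 + 2.092 = 5.928 mg/L.
DO = C_s − D = 8.37 − 5.928 = 2.442 mg/L.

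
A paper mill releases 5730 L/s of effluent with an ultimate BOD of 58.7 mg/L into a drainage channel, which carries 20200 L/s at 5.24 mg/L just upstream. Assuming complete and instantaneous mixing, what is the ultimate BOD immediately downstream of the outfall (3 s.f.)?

Flow-weighted mixing: C = (Q_r C_r + Q_w C_w)/(Q_r + Q_w)
= (20200×5.24 + 5730×58.7)/(20200 + 5730) = 442200/25930 = 17.05 mg/L.

17.1 mg/L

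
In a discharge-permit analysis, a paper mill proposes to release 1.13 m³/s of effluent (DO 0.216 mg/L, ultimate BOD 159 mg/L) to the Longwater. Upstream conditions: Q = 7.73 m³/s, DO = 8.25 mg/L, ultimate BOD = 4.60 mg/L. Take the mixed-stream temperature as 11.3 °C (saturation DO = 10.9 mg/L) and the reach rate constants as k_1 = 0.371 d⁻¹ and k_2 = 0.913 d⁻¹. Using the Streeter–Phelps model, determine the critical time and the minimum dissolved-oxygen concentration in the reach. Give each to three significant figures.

Mixed DO = (7.73×8.25 + 1.13×0.216)/(7.73+1.13) = 64.02/8.860 = 7.225 mg/L.
Mixed L₀ = (7.73×4.60 + 1.13×159)/(8.860) = 215.2/8.860 = 24.29 mg/L.
Initial deficit D₀ = C_s − DO₀ = 10.9 − 7.225 = 3.675 mg/L.
t_c = (1/0.5420) ln[(0.913/0.371)(1 − 3.675×0.5420/(0.371×24.29))] = 1.845 × ln(1.917) = 1.201 d.
D_c = (0.371/0.913) × 24.29 × e^(−0.371×1.201) = 0.4064 × 24.29 × 0.6405 = 6.323 mg/L.
Minimum DO = 10.9 − 6.323 = 4.577 mg/L.

t_c ≈ 1.20 d; minimum DO ≈ 4.58 mg/L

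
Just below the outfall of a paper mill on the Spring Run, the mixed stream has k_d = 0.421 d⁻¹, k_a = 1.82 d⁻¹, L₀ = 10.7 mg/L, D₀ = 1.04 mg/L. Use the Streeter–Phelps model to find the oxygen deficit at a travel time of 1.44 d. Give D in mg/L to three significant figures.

D ≈ 1.60 mg/L

k_d L₀/(k_a−k_d) = 0.421×10.7/(1.82−0.421) = 4.505/1.399 = 3.220 mg/L.
e^(−k_d t) = e^(−0.421×1.440) = 0.5454; e^(−k_a t) = e^(−1.82×1.440) = 0.07274.
D = 3.220 × (0.5454 − 0.07274) + 1.04 × 0.07274 = 1.522 + 0.07565 = 1.598 mg/L.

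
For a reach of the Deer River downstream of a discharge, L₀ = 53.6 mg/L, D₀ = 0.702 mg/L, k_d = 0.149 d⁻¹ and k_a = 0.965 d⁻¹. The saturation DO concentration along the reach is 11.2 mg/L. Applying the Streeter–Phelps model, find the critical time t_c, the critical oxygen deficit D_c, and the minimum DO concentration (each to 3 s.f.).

t_c = [1/(k_a−k_d)] ln[(k_a/k_d)(1 − D₀(k_a−k_d)/(k_d L₀))]
= [1/(0.965−0.149)] ln[(0.965/0.149)(1 − 0.702×0.8160/(0.149×53.6))]
= (1/0.8160) ln[6.477 × 0.9283] = 1.225 × ln(6.012) = 1.225 × 1.794 = 2.198 d.
L(t_c) = L₀ e^(−k_d t_c) = 53.6 × 0.7207 = 38.63 mg/L, and at the critical point k_a D_c = k_d L, so D_c = (0.149/0.965) × 38.63 = 5.965 mg/L.
Minimum DO = C_s − D_c = 11.2 − 5.965 = 5.235 mg/L.

t_c ≈ 2.20 d; D_c ≈ 5.96 mg/L; min DO ≈ 5.24 mg/L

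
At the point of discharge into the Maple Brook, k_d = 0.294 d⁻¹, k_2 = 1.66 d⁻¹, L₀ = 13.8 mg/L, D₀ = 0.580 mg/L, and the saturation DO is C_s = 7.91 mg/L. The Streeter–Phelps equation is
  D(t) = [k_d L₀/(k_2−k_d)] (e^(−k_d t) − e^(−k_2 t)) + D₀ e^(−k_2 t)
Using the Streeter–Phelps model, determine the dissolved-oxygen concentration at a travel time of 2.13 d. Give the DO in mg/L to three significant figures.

DO ≈ 6.39 mg/L

k_d L₀/(k_2−k_d) = 0.294×13.8/(1.66−0.294) = 4.057/1.366 = 2.970 mg/L.
e^(−k_d t) = e^(−0.294×2.130) = 0.5346; e^(−k_2 t) = e^(−1.66×2.130) = 0.02914.
D = 2.970 × (0.5346 − 0.02914) + 0.580 × 0.02914 = 1.501 + 0.01690 = 1.518 mg/L.
DO = C_s − D = 7.91 − 1.518 = 6.392 mg/L.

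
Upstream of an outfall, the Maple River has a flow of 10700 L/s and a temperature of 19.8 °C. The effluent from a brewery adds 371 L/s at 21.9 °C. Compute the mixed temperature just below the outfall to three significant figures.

19.9 °C

Flow-weighted mixing: C = (Q_r C_r + Q_w C_w)/(Q_r + Q_w)
= (10700×19.8 + 371×21.9)/(10700 + 371) = 220000/11070 = 19.87 °C.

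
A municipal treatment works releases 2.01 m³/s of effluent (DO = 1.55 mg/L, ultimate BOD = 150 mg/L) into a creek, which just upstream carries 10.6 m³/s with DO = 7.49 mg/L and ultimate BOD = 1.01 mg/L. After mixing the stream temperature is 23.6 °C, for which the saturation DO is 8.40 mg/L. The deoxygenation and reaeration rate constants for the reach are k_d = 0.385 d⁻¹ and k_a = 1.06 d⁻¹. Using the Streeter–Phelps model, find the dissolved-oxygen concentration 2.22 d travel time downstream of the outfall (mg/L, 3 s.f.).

Mixed DO = (10.6×7.49 + 2.01×1.55)/(10.6+2.01) = 82.51/12.61 = 6.543 mg/L.
Mixed L₀ = (10.6×1.01 + 2.01×150)/(12.61) = 312.2/12.61 = 24.76 mg/L.
Initial deficit D₀ = C_s − DO₀ = 8.40 − 6.543 = 1.857 mg/L.
D(2.22) = [0.385×24.76/(1.06−0.385)](e^(−0.385×2.22) − e^(−1.06×2.22)) + 1.857 e^(−1.06×2.22)
= 14.12 × (0.4254 − 0.09506) + 1.857 × 0.09506 = 4.842 mg/L.
DO = 8.40 − 4.842 = 3.558 mg/L.

DO ≈ 3.56 mg/L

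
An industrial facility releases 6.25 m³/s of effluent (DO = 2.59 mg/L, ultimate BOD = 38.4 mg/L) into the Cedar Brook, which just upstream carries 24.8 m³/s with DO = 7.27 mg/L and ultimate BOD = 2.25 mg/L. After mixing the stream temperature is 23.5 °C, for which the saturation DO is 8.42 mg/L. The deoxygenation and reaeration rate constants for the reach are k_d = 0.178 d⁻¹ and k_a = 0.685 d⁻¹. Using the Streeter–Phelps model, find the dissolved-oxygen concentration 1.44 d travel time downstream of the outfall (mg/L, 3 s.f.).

DO ≈ 6.30 mg/L

Mixed DO = (24.8×7.27 + 6.25×2.59)/(24.8+6.25) = 196.5/31.05 = 6.328 mg/L.
Mixed L₀ = (24.8×2.25 + 6.25×38.4)/(31.05) = 295.8/31.05 = 9.527 mg/L.
Initial deficit D₀ = C_s − DO₀ = 8.42 − 6.328 = 2.092 mg/L.
D(1.44) = [0.178×9.527/(0.685−0.178)](e^(−0.178×1.44) − e^(−0.685×1.44)) + 2.092 e^(−0.685×1.44)
= 3.345 × (0.7739 − 0.3729) + 2.092 × 0.3729 = 2.121 mg/L.
DO = 8.42 − 2.121 = 6.299 mg/L.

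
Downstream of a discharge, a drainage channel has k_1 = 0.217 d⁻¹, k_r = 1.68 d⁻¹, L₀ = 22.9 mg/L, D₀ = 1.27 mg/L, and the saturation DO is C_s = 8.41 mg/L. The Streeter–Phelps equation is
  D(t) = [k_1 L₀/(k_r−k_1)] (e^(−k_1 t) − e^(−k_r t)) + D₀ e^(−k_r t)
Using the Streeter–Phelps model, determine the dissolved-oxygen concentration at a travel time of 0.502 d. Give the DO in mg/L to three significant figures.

DO ≈ 6.28 mg/L

k_1 L₀/(k_r−k_1) = 0.217×22.9/(1.68−0.217) = 4.969/1.463 = 3.397 mg/L.
e^(−k_1 t) = e^(−0.217×0.5020) = 0.8968; e^(−k_r t) = e^(−1.68×0.5020) = 0.4303.
D = 3.397 × (0.8968 − 0.4303) + 1.27 × 0.4303 = 1.585 + 0.5464 = 2.131 mg/L.
DO = C_s − D = 8.41 − 2.131 = 6.279 mg/L.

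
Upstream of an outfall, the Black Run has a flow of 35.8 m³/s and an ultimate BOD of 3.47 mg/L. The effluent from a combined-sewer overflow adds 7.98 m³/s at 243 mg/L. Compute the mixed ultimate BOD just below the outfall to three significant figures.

Flow-weighted mixing: C = (Q_r C_r + Q_w C_w)/(Q_r + Q_w)
= (35.8×3.47 + 7.98×243)/(35.8 + 7.98) = 2063/43.78 = 47.13 mg/L.

47.1 mg/L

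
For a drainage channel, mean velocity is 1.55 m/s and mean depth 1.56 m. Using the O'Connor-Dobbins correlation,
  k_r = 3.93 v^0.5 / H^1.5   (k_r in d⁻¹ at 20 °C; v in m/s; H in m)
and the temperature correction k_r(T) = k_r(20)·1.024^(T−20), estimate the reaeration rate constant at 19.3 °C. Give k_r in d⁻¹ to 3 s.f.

k_r(20) = 3.93 × 1.55^0.5 / 1.56^1.5 = 3.93 × 1.245 / 1.948 = 2.511 d⁻¹.
k_r(19.3) = 2.511 × 1.024^(19.3−20) = 2.511 × 0.9835 = 2.470 d⁻¹.

k_r ≈ 2.47 d⁻¹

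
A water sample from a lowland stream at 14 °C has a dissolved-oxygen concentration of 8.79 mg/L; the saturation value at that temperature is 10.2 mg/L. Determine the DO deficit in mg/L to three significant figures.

D = C_s − C = 10.2 − 8.79 = 1.41 mg/L.

D ≈ 1.41 mg/L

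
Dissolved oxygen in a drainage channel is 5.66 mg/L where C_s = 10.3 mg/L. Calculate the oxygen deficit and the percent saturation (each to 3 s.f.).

D ≈ 4.64 mg/L; 55.0 % saturation

D = C_s − C = 10.3 − 5.66 = 4.64 mg/L.
% saturation = 5.66/10.3 × 100 = 55.0 %.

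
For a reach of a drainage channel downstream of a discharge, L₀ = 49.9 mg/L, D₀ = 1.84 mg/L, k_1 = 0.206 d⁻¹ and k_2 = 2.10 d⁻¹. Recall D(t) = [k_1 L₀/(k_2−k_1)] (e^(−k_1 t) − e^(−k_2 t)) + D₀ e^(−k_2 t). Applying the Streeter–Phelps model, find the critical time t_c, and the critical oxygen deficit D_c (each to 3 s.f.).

At the critical point dD/dt = 0, so k_1 L₀ e^(−k_1 t) = k_2 D. Substituting D(t) from the Streeter–Phelps equation and solving for t gives
t_c = ln[(k_2/k_1)(1 − D₀(k_2−k_1)/(k_1 L₀))] / (k_2−k_1).
Here k_2−k_1 = 1.894 d⁻¹ and 1 − D₀(k_2−k_1)/(k_1 L₀) = 1 − 1.84×1.894/(0.206×49.9) = 0.6610, so
t_c = ln(10.19 × 0.6610) / 1.894 = 1.908 / 1.894 = 1.007 d.
L(t_c) = L₀ e^(−k_1 t_c) = 49.9 × 0.8126 = 40.55 mg/L, and at the critical point k_2 D_c = k_1 L, so D_c = (0.206/2.10) × 40.55 = 3.978 mg/L.

t_c ≈ 1.01 d; D_c ≈ 3.98 mg/L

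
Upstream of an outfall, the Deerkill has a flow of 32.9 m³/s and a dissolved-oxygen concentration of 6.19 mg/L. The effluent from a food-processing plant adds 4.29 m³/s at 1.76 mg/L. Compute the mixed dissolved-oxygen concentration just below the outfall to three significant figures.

Flow-weighted mixing: C = (Q_r C_r + Q_w C_w)/(Q_r + Q_w)
= (32.9×6.19 + 4.29×1.76)/(32.9 + 4.29) = 211.2/37.19 = 5.679 mg/L.

5.68 mg/L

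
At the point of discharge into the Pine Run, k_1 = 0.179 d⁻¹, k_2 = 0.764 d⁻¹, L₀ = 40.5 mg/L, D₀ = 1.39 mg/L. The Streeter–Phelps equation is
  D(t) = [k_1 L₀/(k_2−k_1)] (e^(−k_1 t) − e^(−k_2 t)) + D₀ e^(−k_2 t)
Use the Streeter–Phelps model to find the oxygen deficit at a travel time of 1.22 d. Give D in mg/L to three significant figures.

D ≈ 5.63 mg/L

k_1 L₀/(k_2−k_1) = 0.179×40.5/(0.764−0.179) = 7.249/0.5850 = 12.39 mg/L.
e^(−k_1 t) = e^(−0.179×1.220) = 0.8038; e^(−k_2 t) = e^(−0.764×1.220) = 0.3937.
D = 12.39 × (0.8038 − 0.3937) + 1.39 × 0.3937 = 5.082 + 0.5473 = 5.629 mg/L.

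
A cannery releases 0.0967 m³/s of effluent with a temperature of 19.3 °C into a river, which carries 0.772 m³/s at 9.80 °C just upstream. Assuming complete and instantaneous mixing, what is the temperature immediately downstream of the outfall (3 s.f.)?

10.9 °C

Flow-weighted mixing: C = (Q_r C_r + Q_w C_w)/(Q_r + Q_w)
= (0.772×9.80 + 0.0967×19.3)/(0.772 + 0.0967) = 9.432/0.8687 = 10.86 °C.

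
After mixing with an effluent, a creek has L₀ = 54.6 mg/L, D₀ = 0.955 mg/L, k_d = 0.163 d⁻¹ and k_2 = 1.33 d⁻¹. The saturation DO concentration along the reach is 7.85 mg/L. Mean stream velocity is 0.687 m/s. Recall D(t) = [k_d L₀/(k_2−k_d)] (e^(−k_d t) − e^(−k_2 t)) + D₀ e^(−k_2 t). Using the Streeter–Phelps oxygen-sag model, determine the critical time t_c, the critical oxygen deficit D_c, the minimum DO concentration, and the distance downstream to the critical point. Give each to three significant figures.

With k_2/k_d = 8.160 and 1 − D₀(k_2−k_d)/(k_d L₀) = 0.8748,
t_c = ln(8.160 × 0.8748) / (1.33 − 0.163) = ln(7.138) / 1.167 = 1.965/1.167 = 1.684 d.
D_c = (k_d/k_2) L₀ e^(−k_d t_c) = (0.163/1.33) × 54.6 × e^(−0.163×1.684) = 0.1226 × 54.6 × 0.7599 = 5.085 mg/L.
Minimum DO = C_s − D_c = 7.85 − 5.085 = 2.765 mg/L.
x_c = v t_c = 0.687 m/s × 1.684 d × 86400 s/d = 99970 m ≈ 100 km.

t_c ≈ 1.68 d; D_c ≈ 5.09 mg/L; min DO ≈ 2.76 mg/L; x_c ≈ 100 km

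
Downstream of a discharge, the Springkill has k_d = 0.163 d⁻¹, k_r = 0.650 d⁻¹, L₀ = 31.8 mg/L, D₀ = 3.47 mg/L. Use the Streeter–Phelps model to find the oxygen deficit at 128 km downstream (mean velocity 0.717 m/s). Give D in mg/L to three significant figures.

D ≈ 5.73 mg/L

Travel time t = x/v = 128 km / (0.717 m/s) = 128000 m / 0.717 m/s = 178500 s = 2.066 d.
k_d L₀/(k_r−k_d) = 0.163×31.8/(0.650−0.163) = 5.183/0.4870 = 10.64 mg/L.
e^(−k_d t) = e^(−0.163×2.066) = 0.7141; e^(−k_r t) = e^(−0.650×2.066) = 0.2610.
D = 10.64 × (0.7141 − 0.2610) + 3.47 × 0.2610 = 4.822 + 0.9058 = 5.727 mg/L.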